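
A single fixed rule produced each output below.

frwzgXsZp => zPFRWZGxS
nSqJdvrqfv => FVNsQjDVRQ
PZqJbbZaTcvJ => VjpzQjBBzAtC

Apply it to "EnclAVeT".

Each output is the input with this applied: move the last 2 characters to the front (rotate right by 2), then flip the case of every letter.
Working it through for "EnclAVeT": intermediate "eTEnclAV", final "EteNCLav".

EteNCLav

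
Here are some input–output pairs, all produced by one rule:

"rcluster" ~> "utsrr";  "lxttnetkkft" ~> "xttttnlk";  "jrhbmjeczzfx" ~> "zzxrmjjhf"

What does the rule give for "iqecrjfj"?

Each output is the input with this applied: sort the characters into reverse alphabetical order, then delete the last 3 characters.
On "iqecrjfj" that produces "rqjji".

rqjji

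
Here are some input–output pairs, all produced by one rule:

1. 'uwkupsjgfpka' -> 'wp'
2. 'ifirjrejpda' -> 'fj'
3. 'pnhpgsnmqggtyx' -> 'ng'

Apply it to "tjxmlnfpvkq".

Looking at the pairs, the operation is to keep one character in every 3, starting at position 2 (positions 2nd, 5th, 8th, ...), then keep only the first 2 characters.
Starting from "tjxmlnfpvkq": after the first operation, "jlpq"; after the second, "jl".

jl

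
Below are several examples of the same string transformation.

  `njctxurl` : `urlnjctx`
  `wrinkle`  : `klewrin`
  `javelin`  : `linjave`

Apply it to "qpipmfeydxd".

dxdqpipmfey

The transformation: move the last 3 characters to the front (rotate right by 3).
Doing the same to "qpipmfeydxd": "dxdqpipmfey".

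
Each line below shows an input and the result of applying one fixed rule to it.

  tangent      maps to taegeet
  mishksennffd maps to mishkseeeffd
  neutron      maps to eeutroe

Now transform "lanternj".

laeterej

The pattern: replace every "n" with "e".
Applying that to "lanternj" gives "laeterej".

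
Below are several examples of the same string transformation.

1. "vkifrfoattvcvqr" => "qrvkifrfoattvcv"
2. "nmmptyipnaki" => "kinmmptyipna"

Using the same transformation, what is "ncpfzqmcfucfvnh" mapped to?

nhncpfzqmcfucfv

The transformation: move the last 2 characters to the front (rotate right by 2).
Applying that to "ncpfzqmcfucfvnh" gives "nhncpfzqmcfucfv".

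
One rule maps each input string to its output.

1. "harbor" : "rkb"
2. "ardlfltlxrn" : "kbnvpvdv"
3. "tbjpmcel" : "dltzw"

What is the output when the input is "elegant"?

ovoq

The rule is to delete the last 3 characters, then shift every letter 10 places forward in the alphabet (wrapping around).
So "elegant" becomes "ovoq".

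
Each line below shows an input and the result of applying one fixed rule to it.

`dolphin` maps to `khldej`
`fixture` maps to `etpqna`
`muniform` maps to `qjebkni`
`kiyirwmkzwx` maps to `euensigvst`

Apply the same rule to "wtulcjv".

pqhyfr

Each output is the input with this applied: shift every letter 4 places backward in the alphabet (wrapping around), then delete the first character.
On "wtulcjv": the first step gives "spqhyfr", and the second then gives "pqhyfr".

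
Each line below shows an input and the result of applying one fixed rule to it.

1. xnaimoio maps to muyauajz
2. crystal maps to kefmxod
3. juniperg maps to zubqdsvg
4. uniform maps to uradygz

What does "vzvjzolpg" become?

hvlaxbshl

The rule is to shift every letter 12 places forward in the alphabet (wrapping around), then move the first 2 characters to the end (rotate left by 2).
Applying both steps to "vzvjzolpg": "hlhvlaxbs", then "hvlaxbshl".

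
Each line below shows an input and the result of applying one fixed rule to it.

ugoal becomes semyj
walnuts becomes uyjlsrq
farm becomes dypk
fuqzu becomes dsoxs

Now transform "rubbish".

Looking at the pairs, the operation is to shift every letter 2 places backward in the alphabet (wrapping around).
"rubbish" → "pszzgqf".

pszzgqf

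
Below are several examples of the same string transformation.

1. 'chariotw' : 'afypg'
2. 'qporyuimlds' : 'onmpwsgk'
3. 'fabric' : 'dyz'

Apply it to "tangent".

ryle

What's happening: delete the last 3 characters, then shift every letter 2 places backward in the alphabet (wrapping around).
Working it through for "tangent": intermediate "tang", final "ryle".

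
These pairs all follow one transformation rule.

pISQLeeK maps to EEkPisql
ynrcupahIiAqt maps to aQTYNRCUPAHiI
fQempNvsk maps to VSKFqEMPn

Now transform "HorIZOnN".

Looking at the pairs, the operation is to move the last 3 characters to the front (rotate right by 3), then flip the case of every letter.
Applying both steps to "HorIZOnN": "OnNHorIZ", then "oNnhORiz".

oNnhORiz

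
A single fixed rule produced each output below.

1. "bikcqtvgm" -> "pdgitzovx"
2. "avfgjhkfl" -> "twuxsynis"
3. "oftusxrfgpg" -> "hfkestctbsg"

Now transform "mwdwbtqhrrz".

jogdueemzjq

Looking at the pairs, the operation is to shift every letter 13 places forward in the alphabet (wrapping around) — i.e. ROT13, then move the first 3 characters to the end (rotate left by 3).
Starting from "mwdwbtqhrrz": after the first operation, "zjqjogdueem"; after the second, "jogdueemzjq".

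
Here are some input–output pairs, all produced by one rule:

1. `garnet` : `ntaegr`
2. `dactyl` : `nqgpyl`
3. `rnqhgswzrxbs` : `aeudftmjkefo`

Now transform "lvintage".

iyavngrt

Each output is the input with this applied: shift every letter 13 places forward in the alphabet (wrapping around) — i.e. ROT13, then swap each adjacent pair of characters (1↔2, 3↔4, ...).
For "lvintage", step one produces "yivagntr"; step two turns that into "iyavngrt".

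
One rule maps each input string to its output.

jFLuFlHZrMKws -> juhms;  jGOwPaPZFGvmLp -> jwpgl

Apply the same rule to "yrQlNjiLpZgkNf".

In each case the input is transformed by: keep one character in every 3, starting at position 1 (positions 1st, 4th, 7th, ...), then convert every letter to lowercase.
Applying that to "yrQlNjiLpZgkNf" gives "ylizn".

ylizn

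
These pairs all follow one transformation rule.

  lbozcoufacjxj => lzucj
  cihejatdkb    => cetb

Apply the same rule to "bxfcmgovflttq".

In each case the input is transformed by: keep one character in every 3, starting at position 1 (positions 1st, 4th, 7th, ...).
For "bxfcmgovflttq" the result is "bcolq".

bcolq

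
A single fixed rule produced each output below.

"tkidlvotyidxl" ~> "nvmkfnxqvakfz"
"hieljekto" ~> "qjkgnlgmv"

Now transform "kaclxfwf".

hmcenzhy

The rule is to move the last character to the front, then shift every letter 2 places forward in the alphabet (wrapping around).
Starting from "kaclxfwf": after the first operation, "fkaclxfw"; after the second, "hmcenzhy".
(Check on "tkidlvotyidxl": → "ltkidlvotyidx" → "nvmkfnxqvakfz" ✓)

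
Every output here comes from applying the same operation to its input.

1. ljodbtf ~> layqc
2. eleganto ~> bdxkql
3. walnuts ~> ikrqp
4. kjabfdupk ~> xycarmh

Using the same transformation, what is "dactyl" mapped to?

In each case the input is transformed by: shift every letter 3 places backward in the alphabet (wrapping around), then delete the first 2 characters.
Starting from "dactyl": after the first operation, "axzqvi"; after the second, "zqvi".

zqvi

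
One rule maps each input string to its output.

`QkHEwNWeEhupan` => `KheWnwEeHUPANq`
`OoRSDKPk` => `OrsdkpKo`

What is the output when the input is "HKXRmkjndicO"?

The rule is to flip the case of every letter, then move the first character to the end.
Starting from "HKXRmkjndicO": after the first operation, "hkxrMKJNDICo"; after the second, "kxrMKJNDICoh".

kxrMKJNDICoh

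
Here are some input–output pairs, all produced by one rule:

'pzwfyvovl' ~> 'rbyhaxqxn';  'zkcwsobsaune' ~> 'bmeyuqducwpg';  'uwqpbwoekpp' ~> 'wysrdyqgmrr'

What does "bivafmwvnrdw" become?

dkxchoyxptfy

The transformation: shift every letter 2 places forward in the alphabet (wrapping around).
Doing the same to "bivafmwvnrdw": "dkxchoyxptfy".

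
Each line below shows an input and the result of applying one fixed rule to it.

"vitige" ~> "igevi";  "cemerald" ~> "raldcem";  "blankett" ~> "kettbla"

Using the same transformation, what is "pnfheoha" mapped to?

Looking at the pairs, the operation is to swap the front and back halves of the string, then delete the last character.
Doing the same to "pnfheoha": "eohapnf".
(Check on "blankett": → "kettblan" → "kettbla" ✓)

eohapnf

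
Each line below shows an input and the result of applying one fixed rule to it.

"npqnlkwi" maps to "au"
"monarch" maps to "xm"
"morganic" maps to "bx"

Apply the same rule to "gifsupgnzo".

Rule — shift every letter 10 places forward in the alphabet (wrapping around), then keep one character in every 3, starting at position 3 (positions 3rd, 6th, 9th, ...).
On "gifsupgnzo": the first step gives "qspcezqxjy", and the second then gives "pzj".

pzj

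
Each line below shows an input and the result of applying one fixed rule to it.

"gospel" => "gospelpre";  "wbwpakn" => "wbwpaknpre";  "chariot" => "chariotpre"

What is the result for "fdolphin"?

fdolphinpre

What's happening: append "pre".
On "fdolphin" that produces "fdolphinpre".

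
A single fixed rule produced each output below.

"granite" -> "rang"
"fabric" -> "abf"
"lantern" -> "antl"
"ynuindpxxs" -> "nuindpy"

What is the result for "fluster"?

Looking at the pairs, the operation is to delete the last 3 characters, then move the first character to the end.
Applying both steps to "fluster": "flus", then "lusf".

lusf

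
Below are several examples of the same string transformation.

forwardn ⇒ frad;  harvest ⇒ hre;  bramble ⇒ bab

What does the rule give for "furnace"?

In each case the input is transformed by: move the last character to the front, then keep every other character starting from the second (positions 2nd, 4th, 6th, ...).
Applying that to "furnace" gives "fra".
(Check on "bramble": → "ebrambl" → "bab" ✓)

fra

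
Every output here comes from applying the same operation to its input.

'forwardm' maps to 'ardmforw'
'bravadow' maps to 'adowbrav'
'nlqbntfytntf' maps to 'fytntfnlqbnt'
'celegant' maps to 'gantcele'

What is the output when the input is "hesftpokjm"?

pokjmhesft

Rule — swap the front and back halves of the string.
On "hesftpokjm" that produces "pokjmhesft".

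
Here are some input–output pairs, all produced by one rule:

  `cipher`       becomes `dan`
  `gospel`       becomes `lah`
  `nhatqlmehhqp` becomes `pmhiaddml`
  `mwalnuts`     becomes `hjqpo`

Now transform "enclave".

hwra

Rule — shift every letter 4 places backward in the alphabet (wrapping around), then delete the first 3 characters.
Working it through for "enclave": intermediate "ajyhwra", final "hwra".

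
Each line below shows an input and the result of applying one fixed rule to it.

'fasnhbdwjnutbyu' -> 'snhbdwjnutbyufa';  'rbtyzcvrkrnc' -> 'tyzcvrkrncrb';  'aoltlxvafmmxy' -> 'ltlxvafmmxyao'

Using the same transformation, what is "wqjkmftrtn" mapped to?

jkmftrtnwq

The pattern: move the first 2 characters to the end (rotate left by 2).
For "wqjkmftrtn" the result is "jkmftrtnwq".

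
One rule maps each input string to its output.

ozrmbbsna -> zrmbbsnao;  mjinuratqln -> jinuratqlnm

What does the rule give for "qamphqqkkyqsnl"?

amphqqkkyqsnlq

In each case the input is transformed by: move the first character to the end.
"qamphqqkkyqsnl" → "amphqqkkyqsnlq".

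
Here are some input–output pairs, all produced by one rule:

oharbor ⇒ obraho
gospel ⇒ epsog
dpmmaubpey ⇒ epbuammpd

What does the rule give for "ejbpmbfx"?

The pattern: reverse the string, then delete the first character.
"ejbpmbfx" → "xfbmpbje" → "fbmpbje".

fbmpbje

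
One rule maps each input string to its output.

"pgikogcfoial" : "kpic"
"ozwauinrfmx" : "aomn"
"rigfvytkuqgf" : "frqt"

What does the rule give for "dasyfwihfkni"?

ydki

In each case the input is transformed by: keep one character in every 3, starting at position 1 (positions 1st, 4th, 7th, ...), then swap each adjacent pair of characters (1↔2, 3↔4, ...).
On "dasyfwihfkni": the first step gives "dyik", and the second then gives "ydki".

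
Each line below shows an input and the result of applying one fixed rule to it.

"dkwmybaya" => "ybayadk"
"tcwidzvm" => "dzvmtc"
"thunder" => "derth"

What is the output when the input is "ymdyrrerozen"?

The transformation: move the first 2 characters to the end (rotate left by 2), then delete the first 2 characters.
Starting from "ymdyrrerozen": after the first operation, "dyrrerozenym"; after the second, "rrerozenym".

rrerozenym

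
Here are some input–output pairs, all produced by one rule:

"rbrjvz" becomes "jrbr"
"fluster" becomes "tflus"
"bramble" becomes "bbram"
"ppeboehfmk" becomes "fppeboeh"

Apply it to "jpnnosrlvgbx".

gjpnnosrlv

The rule is to delete the last 2 characters, then move the last character to the front.
Working it through for "jpnnosrlvgbx": intermediate "jpnnosrlvg", final "gjpnnosrlv".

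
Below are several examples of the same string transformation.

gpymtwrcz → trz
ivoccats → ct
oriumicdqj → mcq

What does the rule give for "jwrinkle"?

nl

The transformation: delete the first 3 characters, then keep every other character starting from the second (positions 2nd, 4th, 6th, ...).
Applying both steps to "jwrinkle": "inkle", then "nl".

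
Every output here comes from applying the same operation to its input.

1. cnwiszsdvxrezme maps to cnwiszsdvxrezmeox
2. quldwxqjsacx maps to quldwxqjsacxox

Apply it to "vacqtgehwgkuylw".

In each case the input is transformed by: append "ox".
Applying that to "vacqtgehwgkuylw" gives "vacqtgehwgkuylwox".

vacqtgehwgkuylwox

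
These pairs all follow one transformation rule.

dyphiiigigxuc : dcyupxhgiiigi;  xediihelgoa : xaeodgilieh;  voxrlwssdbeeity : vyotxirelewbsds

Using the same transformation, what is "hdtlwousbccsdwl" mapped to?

Each output is the input with this applied: take characters alternately from the front and the back (1st, last, 2nd, 2nd-last, ...).
On "hdtlwousbccsdwl" that produces "hldwtdlswcocubs".

hldwtdlswcocubs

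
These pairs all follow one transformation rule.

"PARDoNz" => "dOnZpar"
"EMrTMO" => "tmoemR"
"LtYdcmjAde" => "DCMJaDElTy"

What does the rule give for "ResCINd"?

Rule — move the first 3 characters to the end (rotate left by 3), then flip the case of every letter.
Working it through for "ResCINd": intermediate "CINdRes", final "cinDrES".

cinDrES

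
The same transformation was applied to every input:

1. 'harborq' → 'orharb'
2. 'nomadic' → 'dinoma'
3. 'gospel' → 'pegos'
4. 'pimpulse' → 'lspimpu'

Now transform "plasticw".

The rule is to delete the last character, then move the last 2 characters to the front (rotate right by 2).
For "plasticw", step one produces "plastic"; step two turns that into "icplast".

icplast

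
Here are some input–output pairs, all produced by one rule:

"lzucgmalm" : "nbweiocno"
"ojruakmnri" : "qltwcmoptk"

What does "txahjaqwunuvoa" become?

vzcjlcsywpwxqc

The pattern: shift every letter 2 places forward in the alphabet (wrapping around).
"txahjaqwunuvoa" → "vzcjlcsywpwxqc".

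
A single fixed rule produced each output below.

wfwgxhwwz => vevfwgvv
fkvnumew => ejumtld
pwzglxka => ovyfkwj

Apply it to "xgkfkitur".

The transformation: shift every letter 1 place backward in the alphabet (wrapping around), then delete the last character.
Working it through for "xgkfkitur": intermediate "wfjejhstq", final "wfjejhst".

wfjejhst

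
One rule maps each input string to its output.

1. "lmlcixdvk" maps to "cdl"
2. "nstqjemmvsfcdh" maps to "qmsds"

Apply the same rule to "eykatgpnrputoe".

appoy

The transformation: move the first 3 characters to the end (rotate left by 3), then keep one character in every 3, starting at position 1 (positions 1st, 4th, 7th, ...).
On "eykatgpnrputoe": the first step gives "atgpnrputoeeyk", and the second then gives "appoy".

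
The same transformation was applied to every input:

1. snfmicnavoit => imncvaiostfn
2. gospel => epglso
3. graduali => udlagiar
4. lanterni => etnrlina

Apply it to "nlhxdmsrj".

dxsmjrlnh

The rule is to move the first 3 characters to the end (rotate left by 3), then swap each adjacent pair of characters (1↔2, 3↔4, ...).
"nlhxdmsrj" → "xdmsrjnlh" → "dxsmjrlnh".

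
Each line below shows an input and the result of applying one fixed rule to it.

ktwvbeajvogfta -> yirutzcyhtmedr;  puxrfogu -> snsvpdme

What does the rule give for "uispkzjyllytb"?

zsgqnixhwjjwr

Each output is the input with this applied: move the last character to the front, then shift every letter 2 places backward in the alphabet (wrapping around).
For "uispkzjyllytb", step one produces "buispkzjyllyt"; step two turns that into "zsgqnixhwjjwr".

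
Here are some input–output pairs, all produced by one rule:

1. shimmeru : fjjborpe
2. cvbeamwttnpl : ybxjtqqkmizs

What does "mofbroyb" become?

What's happening: move the first 2 characters to the end (rotate left by 2), then shift every letter 3 places backward in the alphabet (wrapping around).
Starting from "mofbroyb": after the first operation, "fbroybmo"; after the second, "cyolvyjl".

cyolvyjl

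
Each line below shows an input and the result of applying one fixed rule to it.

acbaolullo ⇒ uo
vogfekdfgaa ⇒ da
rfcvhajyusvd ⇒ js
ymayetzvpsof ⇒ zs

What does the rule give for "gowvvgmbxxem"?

What's happening: keep one character in every 3, starting at position 1 (positions 1st, 4th, 7th, ...), then keep only the last 2 characters.
Starting from "gowvvgmbxxem": after the first operation, "gvmx"; after the second, "mx".
(Check on "vogfekdfgaa": → "vfda" → "da" ✓)

mx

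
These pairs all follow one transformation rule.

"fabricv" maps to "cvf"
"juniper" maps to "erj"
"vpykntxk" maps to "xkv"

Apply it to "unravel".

elu

Looking at the pairs, the operation is to move the first character to the end, then keep only the last 3 characters.
"unravel" → "elu".
(Check on "vpykntxk": → "pykntxkv" → "xkv" ✓)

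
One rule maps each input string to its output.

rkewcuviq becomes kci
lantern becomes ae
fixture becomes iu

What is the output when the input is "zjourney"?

jry

In each case the input is transformed by: keep one character in every 3, starting at position 2 (positions 2nd, 5th, 8th, ...).
For "zjourney" the result is "jry".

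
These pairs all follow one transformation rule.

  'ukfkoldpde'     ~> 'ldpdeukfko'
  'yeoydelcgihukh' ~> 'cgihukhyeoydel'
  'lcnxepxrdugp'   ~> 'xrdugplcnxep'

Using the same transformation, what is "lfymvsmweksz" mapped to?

mwekszlfymvs

Each output is the input with this applied: swap the front and back halves of the string.
"lfymvsmweksz" → "mwekszlfymvs".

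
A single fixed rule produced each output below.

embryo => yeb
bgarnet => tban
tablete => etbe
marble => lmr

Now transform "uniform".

What's happening: keep every other character starting from the first (positions 1st, 3rd, 5th, ...), then move the last character to the front.
On "uniform": the first step gives "uiom", and the second then gives "muio".

muio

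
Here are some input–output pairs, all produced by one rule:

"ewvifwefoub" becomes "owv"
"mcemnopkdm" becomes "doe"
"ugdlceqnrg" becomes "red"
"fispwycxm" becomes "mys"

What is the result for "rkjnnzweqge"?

qzj

What's happening: keep one character in every 3, starting at position 3 (positions 3rd, 6th, 9th, ...), then reverse the string.
"rkjnnzweqge" → "qzj".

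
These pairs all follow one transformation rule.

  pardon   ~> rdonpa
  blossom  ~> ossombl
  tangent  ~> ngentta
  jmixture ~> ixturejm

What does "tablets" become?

In each case the input is transformed by: move the first 2 characters to the end (rotate left by 2).
So "tablets" becomes "bletsta".

bletsta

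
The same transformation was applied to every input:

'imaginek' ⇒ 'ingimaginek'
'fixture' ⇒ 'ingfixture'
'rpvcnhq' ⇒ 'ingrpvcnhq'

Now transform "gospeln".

inggospeln

The transformation: prepend "ing".
Applying that to "gospeln" gives "inggospeln".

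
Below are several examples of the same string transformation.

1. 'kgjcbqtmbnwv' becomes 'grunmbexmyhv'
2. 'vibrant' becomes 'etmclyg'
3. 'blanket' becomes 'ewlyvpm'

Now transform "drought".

In each case the input is transformed by: shift every letter 11 places forward in the alphabet (wrapping around), then swap the first and last characters.
For "drought", step one produces "oczfrse"; step two turns that into "eczfrso".

eczfrso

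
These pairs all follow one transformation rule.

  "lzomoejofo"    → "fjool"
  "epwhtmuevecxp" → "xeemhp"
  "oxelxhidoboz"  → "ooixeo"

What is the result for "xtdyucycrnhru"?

Looking at the pairs, the operation is to reverse the string, then keep every other character starting from the second (positions 2nd, 4th, 6th, ...).
Starting from "xtdyucycrnhru": after the first operation, "urhnrcycuydtx"; after the second, "rnccyt".

rnccyt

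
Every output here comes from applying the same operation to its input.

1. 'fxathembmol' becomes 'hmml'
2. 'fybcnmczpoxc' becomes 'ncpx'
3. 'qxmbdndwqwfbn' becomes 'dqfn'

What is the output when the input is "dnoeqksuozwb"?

The transformation: keep every other character starting from the first (positions 1st, 3rd, 5th, ...), then keep only the last 4 characters.
On "dnoeqksuozwb": the first step gives "doqsow", and the second then gives "qsow".

qsow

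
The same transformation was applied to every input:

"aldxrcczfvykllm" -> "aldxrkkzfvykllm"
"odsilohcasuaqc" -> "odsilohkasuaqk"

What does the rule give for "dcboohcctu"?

dkboohkktu

The pattern: replace every "c" with "k".
"dcboohcctu" → "dkboohkktu".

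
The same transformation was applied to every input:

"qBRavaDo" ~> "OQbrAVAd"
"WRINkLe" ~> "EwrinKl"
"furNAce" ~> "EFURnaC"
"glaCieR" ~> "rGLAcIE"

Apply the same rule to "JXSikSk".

KjxsIKs

Rule — flip the case of every letter, then move the last character to the front.
Applying both steps to "JXSikSk": "jxsIKsK", then "KjxsIKs".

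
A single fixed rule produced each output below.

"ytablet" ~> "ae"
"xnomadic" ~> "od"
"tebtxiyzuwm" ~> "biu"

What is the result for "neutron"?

uo

The rule is to keep one character in every 3, starting at position 3 (positions 3rd, 6th, 9th, ...).
"neutron" → "uo".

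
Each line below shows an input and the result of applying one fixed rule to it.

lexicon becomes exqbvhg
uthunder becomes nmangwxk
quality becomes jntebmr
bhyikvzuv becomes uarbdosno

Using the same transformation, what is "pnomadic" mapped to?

Each output is the input with this applied: shift every letter 7 places backward in the alphabet (wrapping around).
"pnomadic" → "ighftwbv".

ighftwbv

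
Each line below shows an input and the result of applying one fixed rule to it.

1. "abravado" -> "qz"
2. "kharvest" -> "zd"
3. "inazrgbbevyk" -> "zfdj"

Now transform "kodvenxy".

cm

The transformation: shift every letter 1 place backward in the alphabet (wrapping around), then keep one character in every 3, starting at position 3 (positions 3rd, 6th, 9th, ...).
Applying both steps to "kodvenxy": "jncudmwx", then "cm".
(Check on "kharvest": → "jgzqudrs" → "zd" ✓)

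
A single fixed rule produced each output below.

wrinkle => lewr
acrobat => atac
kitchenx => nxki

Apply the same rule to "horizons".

Looking at the pairs, the operation is to move the first 2 characters to the end (rotate left by 2), then keep only the last 4 characters.
Applying that to "horizons" gives "nsho".

nsho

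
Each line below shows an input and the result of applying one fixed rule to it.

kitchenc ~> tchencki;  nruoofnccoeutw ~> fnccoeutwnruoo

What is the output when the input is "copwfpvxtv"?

Rule — move the last 2 characters to the front (rotate right by 2), then swap the front and back halves of the string.
For "copwfpvxtv", step one produces "tvcopwfpvx"; step two turns that into "wfpvxtvcop".
(Check on "kitchenc": → "nckitche" → "tchencki" ✓)

wfpvxtvcop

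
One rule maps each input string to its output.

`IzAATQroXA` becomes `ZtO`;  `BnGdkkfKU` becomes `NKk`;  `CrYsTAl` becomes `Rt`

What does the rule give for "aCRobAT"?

cB

The rule is to keep one character in every 3, starting at position 2 (positions 2nd, 5th, 8th, ...), then flip the case of every letter.
Starting from "aCRobAT": after the first operation, "Cb"; after the second, "cB".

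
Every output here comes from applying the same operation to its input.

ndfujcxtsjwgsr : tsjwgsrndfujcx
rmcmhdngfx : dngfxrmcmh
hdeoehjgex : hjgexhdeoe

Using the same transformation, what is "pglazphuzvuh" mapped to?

Looking at the pairs, the operation is to swap the front and back halves of the string.
Doing the same to "pglazphuzvuh": "huzvuhpglazp".

huzvuhpglazp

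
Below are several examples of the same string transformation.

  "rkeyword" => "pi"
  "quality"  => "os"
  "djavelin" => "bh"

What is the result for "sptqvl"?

qn

The transformation: shift every letter 2 places backward in the alphabet (wrapping around), then keep only the first 2 characters.
For "sptqvl" the result is "qn".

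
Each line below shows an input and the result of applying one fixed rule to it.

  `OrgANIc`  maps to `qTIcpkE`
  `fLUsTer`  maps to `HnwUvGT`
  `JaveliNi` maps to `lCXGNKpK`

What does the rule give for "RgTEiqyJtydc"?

tIvgKSAlVAFE

Looking at the pairs, the operation is to flip the case of every letter, then shift every letter 2 places forward in the alphabet (wrapping around).
Applying both steps to "RgTEiqyJtydc": "rGteIQYjTYDC", then "tIvgKSAlVAFE".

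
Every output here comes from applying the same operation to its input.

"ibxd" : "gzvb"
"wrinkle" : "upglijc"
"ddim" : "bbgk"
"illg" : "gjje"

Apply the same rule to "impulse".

gknsjqc

The transformation: shift every letter 2 places backward in the alphabet (wrapping around).
Applying that to "impulse" gives "gknsjqc".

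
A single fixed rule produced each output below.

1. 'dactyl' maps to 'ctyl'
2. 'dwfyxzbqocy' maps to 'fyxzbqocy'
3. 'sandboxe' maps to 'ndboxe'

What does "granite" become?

anite

The transformation: delete the first 2 characters.
On "granite" that produces "anite".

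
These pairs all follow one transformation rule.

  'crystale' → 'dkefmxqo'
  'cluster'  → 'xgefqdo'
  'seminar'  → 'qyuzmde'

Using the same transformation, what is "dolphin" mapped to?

What's happening: shift every letter 12 places forward in the alphabet (wrapping around), then move the first character to the end.
Doing the same to "dolphin": "axbtuzp".

axbtuzp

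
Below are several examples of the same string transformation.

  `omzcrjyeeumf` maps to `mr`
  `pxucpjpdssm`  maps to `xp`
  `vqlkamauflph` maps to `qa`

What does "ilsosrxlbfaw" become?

ls

Rule — keep one character in every 3, starting at position 2 (positions 2nd, 5th, 8th, ...), then delete the last 2 characters.
Applying both steps to "ilsosrxlbfaw": "lsla", then "ls".
(Check on "vqlkamauflph": → "qaup" → "qa" ✓)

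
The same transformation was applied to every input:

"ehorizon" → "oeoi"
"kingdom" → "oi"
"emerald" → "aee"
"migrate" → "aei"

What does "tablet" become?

Rule — move the last 3 characters to the front (rotate right by 3), then keep only the vowels.
Applying both steps to "tablet": "lettab", then "ea".
(Check on "kingdom": → "domking" → "oi" ✓)

ea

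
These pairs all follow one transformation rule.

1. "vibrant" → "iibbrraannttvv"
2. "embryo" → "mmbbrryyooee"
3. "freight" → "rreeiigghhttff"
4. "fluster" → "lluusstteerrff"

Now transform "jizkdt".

The transformation: move the first character to the end, then double every character.
"jizkdt" → "izkdtj" → "iizzkkddttjj".

iizzkkddttjj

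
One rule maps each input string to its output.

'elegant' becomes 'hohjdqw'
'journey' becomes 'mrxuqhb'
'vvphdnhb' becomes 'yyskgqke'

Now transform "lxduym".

Looking at the pairs, the operation is to shift every letter 3 places forward in the alphabet (wrapping around).
For "lxduym" the result is "oagxbp".

oagxbp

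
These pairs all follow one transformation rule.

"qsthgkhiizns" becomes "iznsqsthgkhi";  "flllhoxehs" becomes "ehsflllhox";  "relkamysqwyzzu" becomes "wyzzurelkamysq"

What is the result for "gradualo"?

logradua

In each case the input is transformed by: swap the front and back halves of the string, then move the first 2 characters to the end (rotate left by 2).
Starting from "gradualo": after the first operation, "ualograd"; after the second, "logradua".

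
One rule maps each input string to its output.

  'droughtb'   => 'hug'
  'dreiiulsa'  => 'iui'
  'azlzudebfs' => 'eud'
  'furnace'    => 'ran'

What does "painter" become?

itn

Each output is the input with this applied: take characters alternately from the front and the back (1st, last, 2nd, 2nd-last, ...), then keep only the last 3 characters.
On "painter": the first step gives "praeitn", and the second then gives "itn".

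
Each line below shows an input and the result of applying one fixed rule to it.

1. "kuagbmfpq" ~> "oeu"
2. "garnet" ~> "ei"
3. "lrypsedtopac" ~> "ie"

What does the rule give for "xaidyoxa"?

Looking at the pairs, the operation is to shift every letter 4 places forward in the alphabet (wrapping around), then keep only the vowels.
"xaidyoxa" → "bemhcsbe" → "ee".

ee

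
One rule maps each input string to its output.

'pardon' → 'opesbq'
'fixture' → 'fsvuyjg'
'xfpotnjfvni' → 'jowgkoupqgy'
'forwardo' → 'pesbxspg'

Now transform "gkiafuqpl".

mqrvgbjlh

Looking at the pairs, the operation is to shift every letter 1 place forward in the alphabet (wrapping around), then reverse the string.
Applying both steps to "gkiafuqpl": "hljbgvrqm", then "mqrvgbjlh".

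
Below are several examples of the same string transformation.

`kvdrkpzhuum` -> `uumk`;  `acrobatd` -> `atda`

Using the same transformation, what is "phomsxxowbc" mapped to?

wbcp

In each case the input is transformed by: move the last 3 characters to the front (rotate right by 3), then keep only the first 4 characters.
"phomsxxowbc" → "wbcphomsxxo" → "wbcp".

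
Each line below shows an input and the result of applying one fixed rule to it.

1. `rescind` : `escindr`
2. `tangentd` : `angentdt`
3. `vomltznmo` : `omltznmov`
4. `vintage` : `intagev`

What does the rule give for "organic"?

The rule is to move the first character to the end.
On "organic" that produces "rganico".

rganico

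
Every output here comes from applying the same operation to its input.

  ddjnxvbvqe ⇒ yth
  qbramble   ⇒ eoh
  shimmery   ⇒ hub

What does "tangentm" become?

qwp

What's happening: shift every letter 3 places forward in the alphabet (wrapping around), then keep only the last 3 characters.
On "tangentm": the first step gives "wdqjhqwp", and the second then gives "qwp".
(Check on "qbramble": → "teudpeoh" → "eoh" ✓)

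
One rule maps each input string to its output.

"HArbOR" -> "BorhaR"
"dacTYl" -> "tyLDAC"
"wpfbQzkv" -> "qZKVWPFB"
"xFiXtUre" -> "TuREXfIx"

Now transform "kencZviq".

zVIQKENC

The pattern: flip the case of every letter, then swap the front and back halves of the string.
"kencZviq" → "KENCzVIQ" → "zVIQKENC".
(Check on "dacTYl": → "DACtyL" → "tyLDAC" ✓)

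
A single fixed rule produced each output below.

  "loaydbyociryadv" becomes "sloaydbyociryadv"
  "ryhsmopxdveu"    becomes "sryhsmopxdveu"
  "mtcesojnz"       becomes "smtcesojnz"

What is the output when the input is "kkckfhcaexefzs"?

skkckfhcaexefzs

The rule is to prepend "s".
On "kkckfhcaexefzs" that produces "skkckfhcaexefzs".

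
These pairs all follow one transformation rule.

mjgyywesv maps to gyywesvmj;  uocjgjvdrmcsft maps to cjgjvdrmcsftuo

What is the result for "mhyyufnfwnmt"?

Each output is the input with this applied: move the first 2 characters to the end (rotate left by 2).
Doing the same to "mhyyufnfwnmt": "yyufnfwnmtmh".

yyufnfwnmtmh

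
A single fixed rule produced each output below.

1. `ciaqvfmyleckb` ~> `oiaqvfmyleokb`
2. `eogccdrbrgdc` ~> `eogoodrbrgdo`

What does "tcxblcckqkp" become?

toxblookqkp

What's happening: replace every "c" with "o".
"tcxblcckqkp" → "toxblookqkp".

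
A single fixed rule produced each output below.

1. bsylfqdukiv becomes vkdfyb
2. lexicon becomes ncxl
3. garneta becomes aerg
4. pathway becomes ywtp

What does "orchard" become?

Rule — keep every other character starting from the first (positions 1st, 3rd, 5th, ...), then reverse the string.
For "orchard", step one produces "ocad"; step two turns that into "daco".

daco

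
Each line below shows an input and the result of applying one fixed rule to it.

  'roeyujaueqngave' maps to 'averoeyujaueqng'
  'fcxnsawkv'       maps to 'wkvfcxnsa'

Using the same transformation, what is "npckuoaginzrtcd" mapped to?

In each case the input is transformed by: move the last 3 characters to the front (rotate right by 3).
Doing the same to "npckuoaginzrtcd": "tcdnpckuoaginzr".

tcdnpckuoaginzr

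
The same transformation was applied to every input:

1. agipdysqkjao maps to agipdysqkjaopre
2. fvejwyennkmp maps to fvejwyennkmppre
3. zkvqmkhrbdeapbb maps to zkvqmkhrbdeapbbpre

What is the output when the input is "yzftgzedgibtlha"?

yzftgzedgibtlhapre

In each case the input is transformed by: append "pre".
So "yzftgzedgibtlha" becomes "yzftgzedgibtlhapre".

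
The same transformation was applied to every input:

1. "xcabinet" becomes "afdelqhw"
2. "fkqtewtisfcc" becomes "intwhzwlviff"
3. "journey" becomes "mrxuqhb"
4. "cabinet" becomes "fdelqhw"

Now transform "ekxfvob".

Each output is the input with this applied: shift every letter 3 places forward in the alphabet (wrapping around).
Doing the same to "ekxfvob": "hnaiyre".

hnaiyre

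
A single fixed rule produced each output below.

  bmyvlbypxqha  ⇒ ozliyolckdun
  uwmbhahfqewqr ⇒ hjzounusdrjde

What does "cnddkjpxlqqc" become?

paqqxwckyddp

Each output is the input with this applied: shift every letter 13 places forward in the alphabet (wrapping around) — i.e. ROT13.
Applying that to "cnddkjpxlqqc" gives "paqqxwckyddp".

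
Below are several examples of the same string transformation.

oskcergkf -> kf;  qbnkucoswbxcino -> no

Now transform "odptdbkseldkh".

kh

In each case the input is transformed by: keep only the last 2 characters.
Doing the same to "odptdbkseldkh": "kh".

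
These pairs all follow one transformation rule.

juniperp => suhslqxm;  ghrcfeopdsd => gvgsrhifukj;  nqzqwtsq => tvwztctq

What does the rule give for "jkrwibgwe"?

The transformation: shift every letter 3 places forward in the alphabet (wrapping around), then reverse the string.
Starting from "jkrwibgwe": after the first operation, "mnuzlejzh"; after the second, "hzjelzunm".

hzjelzunm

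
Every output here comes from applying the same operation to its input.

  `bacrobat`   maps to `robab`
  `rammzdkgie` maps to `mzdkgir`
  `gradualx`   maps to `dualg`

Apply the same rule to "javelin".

elij

In each case the input is transformed by: swap the first and last characters, then delete the first 3 characters.
Starting from "javelin": after the first operation, "navelij"; after the second, "elij".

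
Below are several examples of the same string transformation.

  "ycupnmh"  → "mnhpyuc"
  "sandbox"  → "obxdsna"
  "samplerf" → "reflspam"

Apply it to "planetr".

The rule is to move the last 2 characters to the front (rotate right by 2), then take characters alternately from the front and the back (1st, last, 2nd, 2nd-last, ...).
For "planetr" the result is "ternpal".

ternpal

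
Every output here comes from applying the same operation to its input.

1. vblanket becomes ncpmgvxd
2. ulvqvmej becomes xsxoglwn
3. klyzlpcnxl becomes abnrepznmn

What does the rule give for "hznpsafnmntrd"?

pruchpopvtfjb

The transformation: move the first 2 characters to the end (rotate left by 2), then shift every letter 2 places forward in the alphabet (wrapping around).
Applying that to "hznpsafnmntrd" gives "pruchpopvtfjb".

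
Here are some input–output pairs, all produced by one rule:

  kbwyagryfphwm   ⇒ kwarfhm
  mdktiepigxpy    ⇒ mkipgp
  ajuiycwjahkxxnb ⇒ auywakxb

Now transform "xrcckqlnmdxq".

xcklmx

The rule is to keep every other character starting from the first (positions 1st, 3rd, 5th, ...).
Doing the same to "xrcckqlnmdxq": "xcklmx".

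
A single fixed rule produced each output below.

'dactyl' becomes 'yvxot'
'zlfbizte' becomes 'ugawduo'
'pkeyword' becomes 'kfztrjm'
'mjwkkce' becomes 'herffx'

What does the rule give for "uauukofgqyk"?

The pattern: delete the last character, then shift every letter 5 places backward in the alphabet (wrapping around).
On "uauukofgqyk": the first step gives "uauukofgqy", and the second then gives "pvppfjablt".

pvppfjablt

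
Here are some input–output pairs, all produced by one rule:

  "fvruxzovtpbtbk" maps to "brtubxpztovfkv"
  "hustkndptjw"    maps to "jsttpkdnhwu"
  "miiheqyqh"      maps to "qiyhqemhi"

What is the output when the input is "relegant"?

nlaegrte

What's happening: take characters alternately from the front and the back (1st, last, 2nd, 2nd-last, ...), then move the first 3 characters to the end (rotate left by 3).
Applying both steps to "relegant": "rtenlaeg", then "nlaegrte".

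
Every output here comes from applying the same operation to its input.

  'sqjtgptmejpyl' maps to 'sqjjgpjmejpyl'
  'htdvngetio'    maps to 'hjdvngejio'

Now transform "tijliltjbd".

jijliljjbd

The rule is to replace every "t" with "j".
On "tijliltjbd" that produces "jijliljjbd".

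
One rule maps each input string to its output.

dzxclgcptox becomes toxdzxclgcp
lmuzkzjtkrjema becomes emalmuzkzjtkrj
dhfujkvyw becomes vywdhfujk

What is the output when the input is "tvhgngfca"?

The rule is to move the last 3 characters to the front (rotate right by 3).
So "tvhgngfca" becomes "fcatvhgng".

fcatvhgng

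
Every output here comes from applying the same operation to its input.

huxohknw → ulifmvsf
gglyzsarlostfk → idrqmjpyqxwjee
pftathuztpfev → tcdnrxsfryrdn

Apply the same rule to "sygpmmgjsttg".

errqhekknewq

Rule — shift every letter 2 places backward in the alphabet (wrapping around), then reverse the string.
For "sygpmmgjsttg", step one produces "qwenkkehqrre"; step two turns that into "errqhekknewq".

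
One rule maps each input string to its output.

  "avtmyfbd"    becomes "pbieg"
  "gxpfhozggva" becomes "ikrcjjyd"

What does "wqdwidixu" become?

Each output is the input with this applied: delete the first 3 characters, then shift every letter 3 places forward in the alphabet (wrapping around).
So "wqdwidixu" becomes "zlglax".
(Check on "gxpfhozggva": → "fhozggva" → "ikrcjjyd" ✓)

zlglax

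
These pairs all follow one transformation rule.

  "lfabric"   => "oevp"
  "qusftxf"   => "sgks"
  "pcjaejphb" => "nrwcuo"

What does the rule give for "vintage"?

gntr

The rule is to delete the first 3 characters, then shift every letter 13 places forward in the alphabet (wrapping around) — i.e. ROT13.
On "vintage": the first step gives "tage", and the second then gives "gntr".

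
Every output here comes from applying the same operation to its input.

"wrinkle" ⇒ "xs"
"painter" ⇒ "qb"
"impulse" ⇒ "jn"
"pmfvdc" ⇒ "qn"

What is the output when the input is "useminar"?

In each case the input is transformed by: shift every letter 1 place forward in the alphabet (wrapping around), then keep only the first 2 characters.
Working it through for "useminar": intermediate "vtfnjobs", final "vt".
(Check on "impulse": → "jnqvmtf" → "jn" ✓)

vt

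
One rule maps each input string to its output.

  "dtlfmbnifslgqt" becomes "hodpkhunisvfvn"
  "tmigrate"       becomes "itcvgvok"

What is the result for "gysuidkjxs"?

The transformation: shift every letter 2 places forward in the alphabet (wrapping around), then move the first 3 characters to the end (rotate left by 3).
Doing the same to "gysuidkjxs": "wkfmlzuiau".

wkfmlzuiau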